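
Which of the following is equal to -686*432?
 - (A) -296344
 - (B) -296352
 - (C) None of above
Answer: B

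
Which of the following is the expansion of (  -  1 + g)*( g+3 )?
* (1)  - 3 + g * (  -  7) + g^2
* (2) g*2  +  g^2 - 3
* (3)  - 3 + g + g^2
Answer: 2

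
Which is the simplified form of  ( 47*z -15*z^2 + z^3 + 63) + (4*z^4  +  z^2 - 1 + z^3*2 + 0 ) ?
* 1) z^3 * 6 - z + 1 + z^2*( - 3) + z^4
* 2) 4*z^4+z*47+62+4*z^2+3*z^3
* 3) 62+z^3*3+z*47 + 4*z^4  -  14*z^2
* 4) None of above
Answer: 3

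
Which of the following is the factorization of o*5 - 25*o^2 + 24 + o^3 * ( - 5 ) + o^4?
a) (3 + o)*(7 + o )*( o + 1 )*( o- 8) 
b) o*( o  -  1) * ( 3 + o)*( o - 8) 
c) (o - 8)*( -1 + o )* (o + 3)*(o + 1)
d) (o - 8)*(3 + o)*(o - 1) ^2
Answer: c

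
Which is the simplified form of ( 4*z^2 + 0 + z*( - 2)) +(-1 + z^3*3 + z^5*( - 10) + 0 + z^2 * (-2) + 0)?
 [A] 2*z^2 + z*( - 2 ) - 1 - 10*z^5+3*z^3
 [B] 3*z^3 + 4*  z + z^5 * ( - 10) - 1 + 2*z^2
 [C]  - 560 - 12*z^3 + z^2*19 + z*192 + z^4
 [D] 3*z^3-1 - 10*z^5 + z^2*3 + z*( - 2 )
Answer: A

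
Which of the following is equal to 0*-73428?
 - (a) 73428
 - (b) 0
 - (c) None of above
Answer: b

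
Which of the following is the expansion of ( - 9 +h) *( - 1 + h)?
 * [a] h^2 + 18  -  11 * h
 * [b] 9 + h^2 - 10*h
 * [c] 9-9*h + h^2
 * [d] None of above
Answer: b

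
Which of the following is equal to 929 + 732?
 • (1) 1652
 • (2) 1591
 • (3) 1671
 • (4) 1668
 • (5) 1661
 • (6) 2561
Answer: 5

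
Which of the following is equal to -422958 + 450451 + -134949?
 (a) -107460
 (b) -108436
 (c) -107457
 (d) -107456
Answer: d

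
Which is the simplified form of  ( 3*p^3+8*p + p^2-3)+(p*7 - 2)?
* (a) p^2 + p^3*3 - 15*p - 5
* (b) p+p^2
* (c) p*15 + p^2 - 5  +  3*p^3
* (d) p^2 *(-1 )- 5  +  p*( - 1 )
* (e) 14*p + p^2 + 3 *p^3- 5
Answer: c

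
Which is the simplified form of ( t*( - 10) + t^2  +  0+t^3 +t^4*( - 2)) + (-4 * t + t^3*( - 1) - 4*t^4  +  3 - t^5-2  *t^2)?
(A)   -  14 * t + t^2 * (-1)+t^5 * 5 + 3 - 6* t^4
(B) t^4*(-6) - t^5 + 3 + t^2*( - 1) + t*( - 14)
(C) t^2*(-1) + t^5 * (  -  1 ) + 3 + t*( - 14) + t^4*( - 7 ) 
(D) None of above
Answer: B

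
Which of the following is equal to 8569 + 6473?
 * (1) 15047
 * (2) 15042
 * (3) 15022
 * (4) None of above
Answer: 2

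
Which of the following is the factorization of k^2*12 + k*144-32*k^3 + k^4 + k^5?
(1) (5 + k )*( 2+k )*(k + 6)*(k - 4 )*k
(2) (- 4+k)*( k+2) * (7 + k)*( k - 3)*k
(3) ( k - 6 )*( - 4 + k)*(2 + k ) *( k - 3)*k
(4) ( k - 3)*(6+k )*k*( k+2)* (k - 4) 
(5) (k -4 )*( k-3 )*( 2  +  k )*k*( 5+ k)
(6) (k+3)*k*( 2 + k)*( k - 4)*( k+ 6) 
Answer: 4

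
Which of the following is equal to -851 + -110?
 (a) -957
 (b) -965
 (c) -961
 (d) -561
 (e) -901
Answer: c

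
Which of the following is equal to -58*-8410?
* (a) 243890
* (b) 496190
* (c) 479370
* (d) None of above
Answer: d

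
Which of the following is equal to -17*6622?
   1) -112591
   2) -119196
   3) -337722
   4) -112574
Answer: 4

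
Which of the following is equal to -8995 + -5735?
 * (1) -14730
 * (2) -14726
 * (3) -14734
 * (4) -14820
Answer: 1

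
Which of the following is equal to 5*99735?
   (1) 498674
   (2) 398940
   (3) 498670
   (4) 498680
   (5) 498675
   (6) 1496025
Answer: 5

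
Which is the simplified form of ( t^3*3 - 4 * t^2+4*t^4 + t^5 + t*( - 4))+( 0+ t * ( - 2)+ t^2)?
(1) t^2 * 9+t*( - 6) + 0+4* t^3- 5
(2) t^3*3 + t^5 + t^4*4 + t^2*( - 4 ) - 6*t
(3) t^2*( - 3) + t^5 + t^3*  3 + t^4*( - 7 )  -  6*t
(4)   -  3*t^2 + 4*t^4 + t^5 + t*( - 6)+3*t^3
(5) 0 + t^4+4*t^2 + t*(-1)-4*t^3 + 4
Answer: 4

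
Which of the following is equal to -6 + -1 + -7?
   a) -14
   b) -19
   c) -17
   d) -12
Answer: a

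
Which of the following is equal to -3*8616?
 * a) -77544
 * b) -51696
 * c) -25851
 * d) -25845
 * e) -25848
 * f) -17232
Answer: e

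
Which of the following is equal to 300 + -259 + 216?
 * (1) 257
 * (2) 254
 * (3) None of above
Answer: 1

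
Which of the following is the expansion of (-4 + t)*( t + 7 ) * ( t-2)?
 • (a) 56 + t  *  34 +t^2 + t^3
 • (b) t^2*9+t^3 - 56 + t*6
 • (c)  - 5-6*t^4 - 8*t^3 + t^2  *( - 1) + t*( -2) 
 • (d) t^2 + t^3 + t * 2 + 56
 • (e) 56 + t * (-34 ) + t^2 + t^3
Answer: e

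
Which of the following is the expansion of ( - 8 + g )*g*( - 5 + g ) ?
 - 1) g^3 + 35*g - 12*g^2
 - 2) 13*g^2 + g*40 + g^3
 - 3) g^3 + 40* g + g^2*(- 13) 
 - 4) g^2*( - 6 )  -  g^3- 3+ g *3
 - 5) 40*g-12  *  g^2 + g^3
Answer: 3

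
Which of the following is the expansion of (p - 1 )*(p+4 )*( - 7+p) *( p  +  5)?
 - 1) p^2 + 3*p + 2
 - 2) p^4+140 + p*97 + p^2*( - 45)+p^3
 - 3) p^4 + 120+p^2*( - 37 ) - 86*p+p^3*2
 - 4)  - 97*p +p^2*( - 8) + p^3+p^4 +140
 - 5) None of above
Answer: 5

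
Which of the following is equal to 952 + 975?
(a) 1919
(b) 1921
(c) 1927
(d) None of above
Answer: c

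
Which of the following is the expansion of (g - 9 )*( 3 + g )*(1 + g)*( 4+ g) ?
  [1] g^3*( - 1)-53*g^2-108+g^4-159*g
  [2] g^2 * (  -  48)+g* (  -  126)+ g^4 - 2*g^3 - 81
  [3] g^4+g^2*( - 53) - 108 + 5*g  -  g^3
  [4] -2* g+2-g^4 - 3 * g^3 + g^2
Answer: 1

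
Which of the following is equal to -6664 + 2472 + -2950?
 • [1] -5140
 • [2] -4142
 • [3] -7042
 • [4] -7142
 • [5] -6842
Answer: 4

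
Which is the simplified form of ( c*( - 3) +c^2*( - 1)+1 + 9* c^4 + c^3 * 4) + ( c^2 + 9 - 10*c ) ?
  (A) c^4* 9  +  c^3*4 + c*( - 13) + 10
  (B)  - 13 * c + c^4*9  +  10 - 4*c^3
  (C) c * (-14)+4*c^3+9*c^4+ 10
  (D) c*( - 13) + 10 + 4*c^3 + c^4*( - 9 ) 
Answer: A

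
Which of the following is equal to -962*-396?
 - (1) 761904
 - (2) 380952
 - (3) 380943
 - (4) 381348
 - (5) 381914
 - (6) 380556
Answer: 2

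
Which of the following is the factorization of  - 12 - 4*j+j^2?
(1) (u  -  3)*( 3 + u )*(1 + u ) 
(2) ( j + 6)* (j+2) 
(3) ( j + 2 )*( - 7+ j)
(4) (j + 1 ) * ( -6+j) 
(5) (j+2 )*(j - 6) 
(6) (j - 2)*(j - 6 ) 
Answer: 5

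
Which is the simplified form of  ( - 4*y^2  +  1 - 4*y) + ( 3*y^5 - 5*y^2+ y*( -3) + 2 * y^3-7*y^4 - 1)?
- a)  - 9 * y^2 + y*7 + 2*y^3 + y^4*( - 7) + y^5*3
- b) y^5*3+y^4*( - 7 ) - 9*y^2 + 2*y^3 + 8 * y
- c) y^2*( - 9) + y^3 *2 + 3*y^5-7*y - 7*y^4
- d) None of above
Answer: c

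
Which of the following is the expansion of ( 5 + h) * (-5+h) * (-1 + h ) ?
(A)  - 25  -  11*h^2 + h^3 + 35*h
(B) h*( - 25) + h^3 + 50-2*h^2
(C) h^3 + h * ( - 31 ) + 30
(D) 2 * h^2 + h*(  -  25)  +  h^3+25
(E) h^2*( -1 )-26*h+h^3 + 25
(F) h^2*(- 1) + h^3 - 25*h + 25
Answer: F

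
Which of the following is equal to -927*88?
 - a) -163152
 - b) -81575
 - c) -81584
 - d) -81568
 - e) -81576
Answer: e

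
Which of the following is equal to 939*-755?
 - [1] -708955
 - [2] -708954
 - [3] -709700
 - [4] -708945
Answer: 4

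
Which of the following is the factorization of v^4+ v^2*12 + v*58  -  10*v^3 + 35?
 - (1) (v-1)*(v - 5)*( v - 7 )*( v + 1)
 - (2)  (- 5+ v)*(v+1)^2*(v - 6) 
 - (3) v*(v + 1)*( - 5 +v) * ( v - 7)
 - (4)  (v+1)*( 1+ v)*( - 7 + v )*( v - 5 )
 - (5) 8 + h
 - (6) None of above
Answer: 4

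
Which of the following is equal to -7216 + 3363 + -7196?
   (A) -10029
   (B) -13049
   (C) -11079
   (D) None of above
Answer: D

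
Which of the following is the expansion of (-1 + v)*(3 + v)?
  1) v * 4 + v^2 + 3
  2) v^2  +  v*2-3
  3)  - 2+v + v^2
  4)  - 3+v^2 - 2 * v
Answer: 2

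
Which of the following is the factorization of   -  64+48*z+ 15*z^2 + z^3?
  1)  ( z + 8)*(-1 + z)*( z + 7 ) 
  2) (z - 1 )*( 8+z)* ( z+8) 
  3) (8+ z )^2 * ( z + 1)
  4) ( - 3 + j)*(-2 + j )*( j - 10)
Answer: 2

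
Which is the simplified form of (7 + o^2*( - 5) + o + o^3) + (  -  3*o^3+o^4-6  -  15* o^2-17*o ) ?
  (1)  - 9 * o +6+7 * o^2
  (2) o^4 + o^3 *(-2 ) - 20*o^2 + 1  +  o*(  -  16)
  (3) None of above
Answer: 2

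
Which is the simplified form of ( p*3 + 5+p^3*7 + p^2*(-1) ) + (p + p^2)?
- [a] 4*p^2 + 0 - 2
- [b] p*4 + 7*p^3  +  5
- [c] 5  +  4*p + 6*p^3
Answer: b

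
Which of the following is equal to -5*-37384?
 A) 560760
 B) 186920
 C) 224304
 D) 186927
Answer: B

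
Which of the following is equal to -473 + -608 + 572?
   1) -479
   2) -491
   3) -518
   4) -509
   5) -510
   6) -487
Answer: 4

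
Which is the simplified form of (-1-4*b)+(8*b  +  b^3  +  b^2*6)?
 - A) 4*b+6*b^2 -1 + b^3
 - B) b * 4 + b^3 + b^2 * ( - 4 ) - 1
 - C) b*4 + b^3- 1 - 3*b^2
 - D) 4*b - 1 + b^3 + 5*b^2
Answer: A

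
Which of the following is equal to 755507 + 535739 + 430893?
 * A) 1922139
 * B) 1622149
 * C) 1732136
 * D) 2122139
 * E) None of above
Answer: E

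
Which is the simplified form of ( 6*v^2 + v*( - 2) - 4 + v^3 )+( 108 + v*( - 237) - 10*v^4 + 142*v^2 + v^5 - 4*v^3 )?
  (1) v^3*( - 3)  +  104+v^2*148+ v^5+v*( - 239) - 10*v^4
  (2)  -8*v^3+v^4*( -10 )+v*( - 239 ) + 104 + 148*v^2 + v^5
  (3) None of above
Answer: 1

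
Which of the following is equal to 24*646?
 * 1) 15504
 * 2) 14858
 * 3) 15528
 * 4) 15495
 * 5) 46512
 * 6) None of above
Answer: 1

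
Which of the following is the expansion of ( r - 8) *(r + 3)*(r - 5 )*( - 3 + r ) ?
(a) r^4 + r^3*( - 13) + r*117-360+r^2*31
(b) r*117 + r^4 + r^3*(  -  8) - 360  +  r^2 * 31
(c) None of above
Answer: a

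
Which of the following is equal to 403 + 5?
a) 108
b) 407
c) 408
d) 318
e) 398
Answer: c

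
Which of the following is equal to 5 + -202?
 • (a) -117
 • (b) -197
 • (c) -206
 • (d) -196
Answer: b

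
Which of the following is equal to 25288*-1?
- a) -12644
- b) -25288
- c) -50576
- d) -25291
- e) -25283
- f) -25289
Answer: b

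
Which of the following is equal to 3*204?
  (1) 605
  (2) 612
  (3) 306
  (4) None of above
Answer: 2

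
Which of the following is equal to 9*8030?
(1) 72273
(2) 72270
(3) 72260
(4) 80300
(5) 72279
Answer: 2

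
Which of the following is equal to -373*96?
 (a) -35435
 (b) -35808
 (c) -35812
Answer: b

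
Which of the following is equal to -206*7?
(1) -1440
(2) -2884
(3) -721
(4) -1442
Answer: 4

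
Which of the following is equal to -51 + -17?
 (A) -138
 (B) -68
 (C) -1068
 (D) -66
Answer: B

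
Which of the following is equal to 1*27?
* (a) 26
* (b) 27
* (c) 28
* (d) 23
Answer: b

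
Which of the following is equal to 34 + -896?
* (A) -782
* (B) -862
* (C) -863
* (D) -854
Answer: B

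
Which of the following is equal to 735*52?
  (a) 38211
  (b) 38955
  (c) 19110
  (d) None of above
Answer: d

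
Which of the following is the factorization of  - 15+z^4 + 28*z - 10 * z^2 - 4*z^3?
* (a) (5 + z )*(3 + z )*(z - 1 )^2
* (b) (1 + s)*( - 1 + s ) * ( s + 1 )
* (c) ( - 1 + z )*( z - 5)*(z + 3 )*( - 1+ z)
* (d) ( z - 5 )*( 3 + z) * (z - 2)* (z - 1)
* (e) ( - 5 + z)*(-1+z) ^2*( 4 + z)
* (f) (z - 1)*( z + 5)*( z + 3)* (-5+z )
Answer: c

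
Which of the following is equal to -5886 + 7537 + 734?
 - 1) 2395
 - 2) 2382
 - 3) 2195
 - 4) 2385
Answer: 4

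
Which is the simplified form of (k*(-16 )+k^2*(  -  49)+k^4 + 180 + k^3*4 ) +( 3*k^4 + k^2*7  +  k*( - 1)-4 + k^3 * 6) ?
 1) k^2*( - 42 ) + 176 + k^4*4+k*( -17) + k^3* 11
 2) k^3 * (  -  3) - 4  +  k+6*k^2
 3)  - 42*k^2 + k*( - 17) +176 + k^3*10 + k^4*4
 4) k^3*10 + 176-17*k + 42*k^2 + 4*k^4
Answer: 3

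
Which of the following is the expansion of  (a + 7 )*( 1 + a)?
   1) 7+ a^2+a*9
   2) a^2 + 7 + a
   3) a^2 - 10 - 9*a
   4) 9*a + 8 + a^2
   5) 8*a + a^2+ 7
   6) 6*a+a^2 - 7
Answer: 5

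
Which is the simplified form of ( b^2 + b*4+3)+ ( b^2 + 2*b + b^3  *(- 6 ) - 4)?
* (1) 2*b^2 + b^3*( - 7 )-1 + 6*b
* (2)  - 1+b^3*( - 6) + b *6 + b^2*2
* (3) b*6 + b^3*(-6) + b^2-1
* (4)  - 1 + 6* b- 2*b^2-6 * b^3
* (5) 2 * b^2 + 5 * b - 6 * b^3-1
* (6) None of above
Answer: 2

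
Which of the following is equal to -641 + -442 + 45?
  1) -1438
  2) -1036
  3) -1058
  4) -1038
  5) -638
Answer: 4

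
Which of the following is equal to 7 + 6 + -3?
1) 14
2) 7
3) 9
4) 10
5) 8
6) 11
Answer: 4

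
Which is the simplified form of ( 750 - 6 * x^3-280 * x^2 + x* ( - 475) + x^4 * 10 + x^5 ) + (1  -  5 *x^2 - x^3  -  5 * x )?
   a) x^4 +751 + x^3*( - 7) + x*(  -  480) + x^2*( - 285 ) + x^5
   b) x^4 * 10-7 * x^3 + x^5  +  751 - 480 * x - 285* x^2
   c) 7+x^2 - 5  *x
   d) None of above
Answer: b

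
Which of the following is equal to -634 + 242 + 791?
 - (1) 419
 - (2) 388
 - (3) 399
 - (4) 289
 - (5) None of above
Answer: 3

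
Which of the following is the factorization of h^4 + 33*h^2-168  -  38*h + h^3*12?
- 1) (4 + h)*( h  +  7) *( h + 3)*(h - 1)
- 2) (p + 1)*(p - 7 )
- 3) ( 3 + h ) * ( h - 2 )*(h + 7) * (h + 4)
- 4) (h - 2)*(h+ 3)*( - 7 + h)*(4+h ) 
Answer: 3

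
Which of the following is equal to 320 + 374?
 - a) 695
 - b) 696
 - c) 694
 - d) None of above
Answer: c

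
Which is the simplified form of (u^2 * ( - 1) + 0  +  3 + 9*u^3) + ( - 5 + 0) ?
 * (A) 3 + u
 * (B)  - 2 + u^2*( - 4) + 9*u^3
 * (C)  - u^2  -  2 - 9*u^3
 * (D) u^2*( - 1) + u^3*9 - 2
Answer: D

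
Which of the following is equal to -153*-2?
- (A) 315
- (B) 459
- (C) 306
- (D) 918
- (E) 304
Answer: C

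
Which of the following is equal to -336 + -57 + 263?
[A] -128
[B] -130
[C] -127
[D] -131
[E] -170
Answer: B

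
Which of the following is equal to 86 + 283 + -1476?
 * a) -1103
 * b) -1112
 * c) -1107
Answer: c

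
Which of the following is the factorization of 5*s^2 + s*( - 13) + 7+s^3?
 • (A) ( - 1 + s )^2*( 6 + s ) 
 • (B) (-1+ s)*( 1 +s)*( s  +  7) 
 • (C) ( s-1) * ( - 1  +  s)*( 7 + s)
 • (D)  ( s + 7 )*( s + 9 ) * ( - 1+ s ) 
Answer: C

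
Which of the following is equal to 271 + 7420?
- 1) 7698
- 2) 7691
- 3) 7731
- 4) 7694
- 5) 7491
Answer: 2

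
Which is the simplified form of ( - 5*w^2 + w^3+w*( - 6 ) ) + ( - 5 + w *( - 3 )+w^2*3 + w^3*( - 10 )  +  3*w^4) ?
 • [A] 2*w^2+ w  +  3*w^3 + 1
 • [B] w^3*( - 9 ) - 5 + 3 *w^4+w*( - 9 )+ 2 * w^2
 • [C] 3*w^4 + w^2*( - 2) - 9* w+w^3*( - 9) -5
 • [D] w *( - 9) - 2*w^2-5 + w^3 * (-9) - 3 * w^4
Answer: C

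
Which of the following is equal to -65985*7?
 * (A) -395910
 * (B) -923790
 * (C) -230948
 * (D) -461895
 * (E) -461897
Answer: D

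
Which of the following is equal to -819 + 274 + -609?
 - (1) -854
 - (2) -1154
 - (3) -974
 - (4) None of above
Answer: 2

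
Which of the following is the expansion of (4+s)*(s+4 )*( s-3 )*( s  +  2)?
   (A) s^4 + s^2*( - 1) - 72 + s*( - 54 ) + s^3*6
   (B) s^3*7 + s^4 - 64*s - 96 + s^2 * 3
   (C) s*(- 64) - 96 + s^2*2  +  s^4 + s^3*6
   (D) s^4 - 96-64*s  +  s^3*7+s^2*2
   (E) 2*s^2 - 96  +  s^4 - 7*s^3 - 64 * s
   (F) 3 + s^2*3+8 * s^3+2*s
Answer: D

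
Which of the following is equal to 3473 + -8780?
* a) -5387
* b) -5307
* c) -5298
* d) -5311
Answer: b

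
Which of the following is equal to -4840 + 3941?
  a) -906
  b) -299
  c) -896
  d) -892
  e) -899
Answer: e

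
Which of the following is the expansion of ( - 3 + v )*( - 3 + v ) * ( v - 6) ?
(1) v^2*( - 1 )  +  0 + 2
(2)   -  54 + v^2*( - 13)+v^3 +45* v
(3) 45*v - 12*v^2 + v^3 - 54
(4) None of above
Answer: 3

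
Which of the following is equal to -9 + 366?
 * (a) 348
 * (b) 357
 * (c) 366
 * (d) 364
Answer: b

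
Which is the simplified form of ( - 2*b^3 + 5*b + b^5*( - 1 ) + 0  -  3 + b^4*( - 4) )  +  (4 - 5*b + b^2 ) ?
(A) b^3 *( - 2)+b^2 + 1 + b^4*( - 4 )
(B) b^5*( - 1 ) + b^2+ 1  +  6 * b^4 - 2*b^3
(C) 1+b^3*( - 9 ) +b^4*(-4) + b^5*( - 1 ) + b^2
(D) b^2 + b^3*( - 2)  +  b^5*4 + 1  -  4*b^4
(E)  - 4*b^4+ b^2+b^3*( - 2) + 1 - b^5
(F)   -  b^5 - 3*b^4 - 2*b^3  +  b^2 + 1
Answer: E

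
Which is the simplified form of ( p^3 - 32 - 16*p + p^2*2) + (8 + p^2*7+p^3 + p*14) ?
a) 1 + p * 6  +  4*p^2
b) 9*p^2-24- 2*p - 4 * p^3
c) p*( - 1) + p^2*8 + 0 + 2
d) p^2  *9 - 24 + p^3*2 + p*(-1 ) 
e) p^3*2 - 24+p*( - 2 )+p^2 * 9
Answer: e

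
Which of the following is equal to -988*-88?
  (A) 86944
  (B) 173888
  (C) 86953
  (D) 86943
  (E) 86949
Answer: A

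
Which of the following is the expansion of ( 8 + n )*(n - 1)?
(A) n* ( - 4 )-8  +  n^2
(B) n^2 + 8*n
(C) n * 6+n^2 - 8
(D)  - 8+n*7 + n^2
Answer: D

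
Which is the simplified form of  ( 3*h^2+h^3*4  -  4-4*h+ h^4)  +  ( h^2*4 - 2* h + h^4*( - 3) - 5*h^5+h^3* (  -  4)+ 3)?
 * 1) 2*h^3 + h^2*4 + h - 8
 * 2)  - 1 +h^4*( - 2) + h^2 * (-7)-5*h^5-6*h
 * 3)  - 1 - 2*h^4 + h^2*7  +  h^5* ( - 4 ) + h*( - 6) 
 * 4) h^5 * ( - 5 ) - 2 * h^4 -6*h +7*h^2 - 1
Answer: 4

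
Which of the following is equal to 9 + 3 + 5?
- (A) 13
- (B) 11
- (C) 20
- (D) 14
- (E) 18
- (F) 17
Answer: F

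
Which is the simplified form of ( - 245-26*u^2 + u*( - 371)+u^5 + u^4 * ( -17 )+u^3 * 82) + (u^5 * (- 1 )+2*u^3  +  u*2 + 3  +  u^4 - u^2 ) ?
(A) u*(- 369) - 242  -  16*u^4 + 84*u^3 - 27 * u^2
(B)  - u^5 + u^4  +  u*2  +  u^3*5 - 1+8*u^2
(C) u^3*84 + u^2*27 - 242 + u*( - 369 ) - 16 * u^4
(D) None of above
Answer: A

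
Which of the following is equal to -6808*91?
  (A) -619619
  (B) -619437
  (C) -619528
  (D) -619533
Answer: C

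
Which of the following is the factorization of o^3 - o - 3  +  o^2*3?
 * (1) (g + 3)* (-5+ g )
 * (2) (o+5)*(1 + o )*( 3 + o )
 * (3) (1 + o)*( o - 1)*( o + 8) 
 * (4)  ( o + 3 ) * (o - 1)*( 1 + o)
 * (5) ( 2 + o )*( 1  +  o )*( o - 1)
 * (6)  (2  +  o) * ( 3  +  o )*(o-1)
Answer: 4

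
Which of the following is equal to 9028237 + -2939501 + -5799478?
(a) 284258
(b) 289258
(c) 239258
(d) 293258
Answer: b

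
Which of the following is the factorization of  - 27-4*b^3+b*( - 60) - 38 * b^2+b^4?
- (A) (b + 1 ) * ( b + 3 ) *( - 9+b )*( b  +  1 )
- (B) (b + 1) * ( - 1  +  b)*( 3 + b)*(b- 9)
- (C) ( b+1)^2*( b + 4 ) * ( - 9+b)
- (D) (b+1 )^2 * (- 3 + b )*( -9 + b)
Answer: A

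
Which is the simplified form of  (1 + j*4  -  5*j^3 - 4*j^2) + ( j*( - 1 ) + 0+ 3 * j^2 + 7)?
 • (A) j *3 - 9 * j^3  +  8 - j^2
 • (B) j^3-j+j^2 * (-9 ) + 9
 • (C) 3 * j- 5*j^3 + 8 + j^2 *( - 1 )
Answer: C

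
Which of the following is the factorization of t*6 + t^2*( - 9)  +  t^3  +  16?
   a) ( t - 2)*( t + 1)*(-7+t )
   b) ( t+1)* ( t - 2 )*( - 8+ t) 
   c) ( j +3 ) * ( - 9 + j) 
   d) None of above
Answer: b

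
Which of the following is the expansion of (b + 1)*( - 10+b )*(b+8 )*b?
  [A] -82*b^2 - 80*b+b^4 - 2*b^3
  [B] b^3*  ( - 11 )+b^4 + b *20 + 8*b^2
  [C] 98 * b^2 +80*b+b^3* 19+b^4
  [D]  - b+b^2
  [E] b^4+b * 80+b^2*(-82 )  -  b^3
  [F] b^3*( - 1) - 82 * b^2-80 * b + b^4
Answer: F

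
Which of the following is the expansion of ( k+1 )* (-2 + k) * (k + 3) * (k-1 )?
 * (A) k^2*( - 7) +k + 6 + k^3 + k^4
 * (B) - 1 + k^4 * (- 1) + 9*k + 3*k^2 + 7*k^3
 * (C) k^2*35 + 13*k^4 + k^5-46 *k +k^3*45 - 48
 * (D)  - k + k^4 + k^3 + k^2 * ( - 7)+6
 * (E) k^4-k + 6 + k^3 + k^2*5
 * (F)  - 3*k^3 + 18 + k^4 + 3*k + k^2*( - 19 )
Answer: D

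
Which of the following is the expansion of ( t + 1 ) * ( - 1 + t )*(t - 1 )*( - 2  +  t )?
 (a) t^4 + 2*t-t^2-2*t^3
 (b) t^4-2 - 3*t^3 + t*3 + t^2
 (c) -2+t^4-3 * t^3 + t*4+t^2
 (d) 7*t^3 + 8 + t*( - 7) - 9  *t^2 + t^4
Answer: b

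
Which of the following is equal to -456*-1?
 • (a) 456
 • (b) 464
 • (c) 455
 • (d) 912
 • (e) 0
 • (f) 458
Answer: a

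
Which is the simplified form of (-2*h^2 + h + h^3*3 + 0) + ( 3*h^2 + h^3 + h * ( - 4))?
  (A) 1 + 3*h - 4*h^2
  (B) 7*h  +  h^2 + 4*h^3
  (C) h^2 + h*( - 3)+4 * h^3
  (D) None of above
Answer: C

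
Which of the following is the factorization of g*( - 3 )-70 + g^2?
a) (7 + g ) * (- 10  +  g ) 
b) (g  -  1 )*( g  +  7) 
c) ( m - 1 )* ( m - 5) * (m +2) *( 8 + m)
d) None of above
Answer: a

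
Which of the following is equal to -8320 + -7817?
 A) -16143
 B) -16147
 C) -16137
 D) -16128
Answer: C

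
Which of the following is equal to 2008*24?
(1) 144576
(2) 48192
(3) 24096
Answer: 2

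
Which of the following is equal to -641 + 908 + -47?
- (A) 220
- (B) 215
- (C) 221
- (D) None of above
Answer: A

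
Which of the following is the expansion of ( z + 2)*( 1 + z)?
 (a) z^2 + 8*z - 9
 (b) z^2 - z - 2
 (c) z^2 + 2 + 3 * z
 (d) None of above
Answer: c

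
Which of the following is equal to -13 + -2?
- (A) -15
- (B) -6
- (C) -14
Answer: A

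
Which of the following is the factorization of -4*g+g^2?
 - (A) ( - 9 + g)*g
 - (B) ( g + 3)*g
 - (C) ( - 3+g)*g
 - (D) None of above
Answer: D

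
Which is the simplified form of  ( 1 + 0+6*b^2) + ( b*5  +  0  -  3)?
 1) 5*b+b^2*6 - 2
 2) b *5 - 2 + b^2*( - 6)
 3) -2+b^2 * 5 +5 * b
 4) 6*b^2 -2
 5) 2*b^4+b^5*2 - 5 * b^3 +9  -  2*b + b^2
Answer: 1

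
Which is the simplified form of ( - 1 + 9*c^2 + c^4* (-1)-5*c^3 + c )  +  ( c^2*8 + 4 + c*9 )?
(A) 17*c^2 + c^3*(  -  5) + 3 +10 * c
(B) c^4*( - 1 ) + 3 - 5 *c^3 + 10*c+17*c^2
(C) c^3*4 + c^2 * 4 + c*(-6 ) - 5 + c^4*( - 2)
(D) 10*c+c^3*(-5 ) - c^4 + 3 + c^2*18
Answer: B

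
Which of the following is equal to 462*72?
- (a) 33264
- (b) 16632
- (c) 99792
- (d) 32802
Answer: a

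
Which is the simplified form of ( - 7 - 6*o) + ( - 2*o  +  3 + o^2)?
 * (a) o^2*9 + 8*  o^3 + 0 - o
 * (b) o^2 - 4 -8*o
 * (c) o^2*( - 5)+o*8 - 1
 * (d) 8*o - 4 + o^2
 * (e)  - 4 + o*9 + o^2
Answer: b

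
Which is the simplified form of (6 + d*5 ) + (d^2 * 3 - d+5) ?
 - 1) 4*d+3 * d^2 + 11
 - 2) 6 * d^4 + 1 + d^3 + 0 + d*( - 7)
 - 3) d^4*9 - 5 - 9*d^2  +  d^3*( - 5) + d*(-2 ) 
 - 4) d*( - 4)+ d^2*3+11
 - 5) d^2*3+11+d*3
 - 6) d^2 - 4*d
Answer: 1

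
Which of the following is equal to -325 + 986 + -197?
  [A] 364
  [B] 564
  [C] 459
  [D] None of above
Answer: D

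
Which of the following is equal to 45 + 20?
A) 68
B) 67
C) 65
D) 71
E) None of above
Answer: C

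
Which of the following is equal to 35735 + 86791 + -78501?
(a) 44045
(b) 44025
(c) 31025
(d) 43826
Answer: b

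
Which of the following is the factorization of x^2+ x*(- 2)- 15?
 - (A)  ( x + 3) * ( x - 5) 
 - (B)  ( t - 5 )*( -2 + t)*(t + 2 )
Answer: A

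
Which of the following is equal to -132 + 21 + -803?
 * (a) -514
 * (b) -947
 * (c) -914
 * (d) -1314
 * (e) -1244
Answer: c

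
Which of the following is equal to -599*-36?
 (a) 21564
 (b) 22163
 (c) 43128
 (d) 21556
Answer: a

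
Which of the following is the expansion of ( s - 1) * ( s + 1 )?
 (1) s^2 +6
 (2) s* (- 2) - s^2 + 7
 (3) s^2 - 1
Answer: 3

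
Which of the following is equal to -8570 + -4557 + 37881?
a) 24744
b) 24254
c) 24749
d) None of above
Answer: d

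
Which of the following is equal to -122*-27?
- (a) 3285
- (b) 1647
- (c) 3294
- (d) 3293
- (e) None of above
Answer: c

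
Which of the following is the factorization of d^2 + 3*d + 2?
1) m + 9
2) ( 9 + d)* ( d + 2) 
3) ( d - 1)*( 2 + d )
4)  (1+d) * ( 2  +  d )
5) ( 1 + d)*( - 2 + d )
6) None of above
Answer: 4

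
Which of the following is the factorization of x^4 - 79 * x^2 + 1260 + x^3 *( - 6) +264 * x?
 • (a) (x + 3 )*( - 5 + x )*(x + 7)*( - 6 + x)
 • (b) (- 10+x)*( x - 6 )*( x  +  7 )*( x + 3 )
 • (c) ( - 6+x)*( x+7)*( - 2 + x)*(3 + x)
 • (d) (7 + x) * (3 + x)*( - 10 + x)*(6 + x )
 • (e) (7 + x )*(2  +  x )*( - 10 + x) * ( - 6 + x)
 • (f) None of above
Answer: b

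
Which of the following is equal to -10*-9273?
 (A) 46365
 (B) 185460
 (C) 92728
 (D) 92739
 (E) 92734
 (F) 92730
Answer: F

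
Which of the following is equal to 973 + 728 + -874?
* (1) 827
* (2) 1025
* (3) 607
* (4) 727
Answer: 1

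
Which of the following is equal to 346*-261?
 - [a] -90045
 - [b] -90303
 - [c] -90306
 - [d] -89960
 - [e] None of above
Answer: c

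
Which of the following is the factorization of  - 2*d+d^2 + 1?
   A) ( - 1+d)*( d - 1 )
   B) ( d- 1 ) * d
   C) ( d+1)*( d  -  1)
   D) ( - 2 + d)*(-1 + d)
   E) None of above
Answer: A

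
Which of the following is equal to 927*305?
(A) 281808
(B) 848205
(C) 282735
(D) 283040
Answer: C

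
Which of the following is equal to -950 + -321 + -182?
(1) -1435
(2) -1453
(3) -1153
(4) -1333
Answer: 2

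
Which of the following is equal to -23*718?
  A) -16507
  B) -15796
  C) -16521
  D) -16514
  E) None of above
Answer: D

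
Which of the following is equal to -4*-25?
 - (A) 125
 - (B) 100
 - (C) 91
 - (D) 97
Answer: B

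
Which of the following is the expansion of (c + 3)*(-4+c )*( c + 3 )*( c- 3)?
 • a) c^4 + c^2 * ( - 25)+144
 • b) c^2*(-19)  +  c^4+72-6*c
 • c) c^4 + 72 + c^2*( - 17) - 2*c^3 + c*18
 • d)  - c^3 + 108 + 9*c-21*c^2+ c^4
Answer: d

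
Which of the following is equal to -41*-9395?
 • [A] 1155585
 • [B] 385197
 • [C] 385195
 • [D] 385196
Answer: C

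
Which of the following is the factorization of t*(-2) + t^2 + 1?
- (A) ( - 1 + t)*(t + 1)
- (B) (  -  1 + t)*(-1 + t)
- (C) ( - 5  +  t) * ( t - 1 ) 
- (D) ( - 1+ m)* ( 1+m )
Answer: B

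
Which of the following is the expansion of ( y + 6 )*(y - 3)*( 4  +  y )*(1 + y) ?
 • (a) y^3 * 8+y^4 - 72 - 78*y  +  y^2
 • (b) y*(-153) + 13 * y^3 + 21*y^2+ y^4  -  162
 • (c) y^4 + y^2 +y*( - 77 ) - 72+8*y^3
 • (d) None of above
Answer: a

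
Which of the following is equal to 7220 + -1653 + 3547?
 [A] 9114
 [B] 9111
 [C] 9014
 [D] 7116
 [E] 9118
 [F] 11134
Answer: A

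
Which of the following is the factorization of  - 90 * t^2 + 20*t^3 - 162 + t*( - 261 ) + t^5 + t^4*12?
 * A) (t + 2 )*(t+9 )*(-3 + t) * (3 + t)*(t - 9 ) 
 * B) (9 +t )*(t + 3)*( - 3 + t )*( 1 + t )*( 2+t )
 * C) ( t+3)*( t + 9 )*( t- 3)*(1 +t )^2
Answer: B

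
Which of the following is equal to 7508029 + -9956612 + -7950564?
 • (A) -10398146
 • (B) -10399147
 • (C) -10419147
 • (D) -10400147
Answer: B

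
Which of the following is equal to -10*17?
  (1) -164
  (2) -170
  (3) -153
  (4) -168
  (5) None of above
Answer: 2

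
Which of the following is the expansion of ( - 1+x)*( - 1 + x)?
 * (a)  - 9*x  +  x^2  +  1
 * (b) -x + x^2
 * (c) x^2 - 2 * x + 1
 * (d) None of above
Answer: c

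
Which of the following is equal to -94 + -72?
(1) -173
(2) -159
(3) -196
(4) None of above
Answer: 4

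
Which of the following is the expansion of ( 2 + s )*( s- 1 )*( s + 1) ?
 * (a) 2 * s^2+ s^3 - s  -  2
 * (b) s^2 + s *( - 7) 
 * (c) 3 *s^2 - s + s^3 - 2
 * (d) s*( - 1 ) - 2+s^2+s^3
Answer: a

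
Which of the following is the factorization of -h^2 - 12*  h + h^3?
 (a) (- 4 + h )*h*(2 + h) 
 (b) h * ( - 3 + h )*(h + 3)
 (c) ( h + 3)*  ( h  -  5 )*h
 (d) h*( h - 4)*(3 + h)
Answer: d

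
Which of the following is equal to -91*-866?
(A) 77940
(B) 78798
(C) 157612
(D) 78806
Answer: D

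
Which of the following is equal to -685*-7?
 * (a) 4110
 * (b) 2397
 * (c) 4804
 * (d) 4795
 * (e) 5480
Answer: d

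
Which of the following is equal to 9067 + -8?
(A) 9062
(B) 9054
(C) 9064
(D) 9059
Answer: D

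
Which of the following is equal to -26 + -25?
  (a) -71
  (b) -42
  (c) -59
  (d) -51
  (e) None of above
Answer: d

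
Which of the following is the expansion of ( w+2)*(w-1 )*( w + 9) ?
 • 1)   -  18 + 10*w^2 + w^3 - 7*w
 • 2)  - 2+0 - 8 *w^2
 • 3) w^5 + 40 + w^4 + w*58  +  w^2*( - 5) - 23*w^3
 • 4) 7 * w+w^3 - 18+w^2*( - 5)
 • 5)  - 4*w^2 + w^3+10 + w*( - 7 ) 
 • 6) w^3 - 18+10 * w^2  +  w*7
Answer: 6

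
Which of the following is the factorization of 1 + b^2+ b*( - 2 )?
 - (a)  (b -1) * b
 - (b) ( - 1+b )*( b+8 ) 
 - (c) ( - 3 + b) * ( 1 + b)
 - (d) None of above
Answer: d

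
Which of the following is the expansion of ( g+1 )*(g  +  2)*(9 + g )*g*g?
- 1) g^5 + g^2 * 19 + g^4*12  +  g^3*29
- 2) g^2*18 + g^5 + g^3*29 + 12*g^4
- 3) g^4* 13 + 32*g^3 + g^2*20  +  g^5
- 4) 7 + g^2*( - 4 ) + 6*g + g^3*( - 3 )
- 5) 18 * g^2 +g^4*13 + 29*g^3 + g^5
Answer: 2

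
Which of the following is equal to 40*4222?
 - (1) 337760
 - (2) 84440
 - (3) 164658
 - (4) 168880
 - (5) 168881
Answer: 4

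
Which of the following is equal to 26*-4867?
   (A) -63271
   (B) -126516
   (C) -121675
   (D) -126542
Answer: D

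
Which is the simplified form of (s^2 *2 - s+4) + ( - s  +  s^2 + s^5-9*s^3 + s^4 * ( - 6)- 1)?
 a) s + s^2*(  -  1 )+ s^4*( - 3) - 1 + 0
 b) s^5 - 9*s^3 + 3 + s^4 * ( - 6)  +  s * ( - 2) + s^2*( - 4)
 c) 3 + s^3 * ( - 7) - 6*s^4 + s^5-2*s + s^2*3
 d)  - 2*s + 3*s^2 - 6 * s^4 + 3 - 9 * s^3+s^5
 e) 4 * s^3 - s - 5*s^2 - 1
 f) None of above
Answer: d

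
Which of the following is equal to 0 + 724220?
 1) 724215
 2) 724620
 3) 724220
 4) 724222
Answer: 3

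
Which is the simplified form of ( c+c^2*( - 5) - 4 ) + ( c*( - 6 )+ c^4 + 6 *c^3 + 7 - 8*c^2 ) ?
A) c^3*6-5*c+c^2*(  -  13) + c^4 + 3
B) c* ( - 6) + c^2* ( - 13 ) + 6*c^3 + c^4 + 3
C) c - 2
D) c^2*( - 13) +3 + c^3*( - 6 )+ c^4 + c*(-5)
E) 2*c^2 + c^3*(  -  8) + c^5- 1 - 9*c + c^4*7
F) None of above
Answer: A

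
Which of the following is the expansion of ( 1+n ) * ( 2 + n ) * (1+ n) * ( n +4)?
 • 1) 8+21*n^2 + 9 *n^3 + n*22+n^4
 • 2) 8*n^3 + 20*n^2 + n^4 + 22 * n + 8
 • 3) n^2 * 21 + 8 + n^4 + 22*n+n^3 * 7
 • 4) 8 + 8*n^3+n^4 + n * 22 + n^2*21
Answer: 4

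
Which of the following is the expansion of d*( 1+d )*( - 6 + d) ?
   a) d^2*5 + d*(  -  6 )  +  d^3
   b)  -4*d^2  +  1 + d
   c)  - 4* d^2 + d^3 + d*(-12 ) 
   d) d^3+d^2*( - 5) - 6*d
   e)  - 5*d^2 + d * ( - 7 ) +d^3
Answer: d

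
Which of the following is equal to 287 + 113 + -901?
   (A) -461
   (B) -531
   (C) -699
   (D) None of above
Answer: D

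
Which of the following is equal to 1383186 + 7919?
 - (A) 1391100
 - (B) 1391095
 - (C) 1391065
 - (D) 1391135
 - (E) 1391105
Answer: E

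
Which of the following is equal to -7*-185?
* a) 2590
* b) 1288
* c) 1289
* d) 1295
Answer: d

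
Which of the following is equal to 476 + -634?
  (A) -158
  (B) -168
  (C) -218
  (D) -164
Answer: A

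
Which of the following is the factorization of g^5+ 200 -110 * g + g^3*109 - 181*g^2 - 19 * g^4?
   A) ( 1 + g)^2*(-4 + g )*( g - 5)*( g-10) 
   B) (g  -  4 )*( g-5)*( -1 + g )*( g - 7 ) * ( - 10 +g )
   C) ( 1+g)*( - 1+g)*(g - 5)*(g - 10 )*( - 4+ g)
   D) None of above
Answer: C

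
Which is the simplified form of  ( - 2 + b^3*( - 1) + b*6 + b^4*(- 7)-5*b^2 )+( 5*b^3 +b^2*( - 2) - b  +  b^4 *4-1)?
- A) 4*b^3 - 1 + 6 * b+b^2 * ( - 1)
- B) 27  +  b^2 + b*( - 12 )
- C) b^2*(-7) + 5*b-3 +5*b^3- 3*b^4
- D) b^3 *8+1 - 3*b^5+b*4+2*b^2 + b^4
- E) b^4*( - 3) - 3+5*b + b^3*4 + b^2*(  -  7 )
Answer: E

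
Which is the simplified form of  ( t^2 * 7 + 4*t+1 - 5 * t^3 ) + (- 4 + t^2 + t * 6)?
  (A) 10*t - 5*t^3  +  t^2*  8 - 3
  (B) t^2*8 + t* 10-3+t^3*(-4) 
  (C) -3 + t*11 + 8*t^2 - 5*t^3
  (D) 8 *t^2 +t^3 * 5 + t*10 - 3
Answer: A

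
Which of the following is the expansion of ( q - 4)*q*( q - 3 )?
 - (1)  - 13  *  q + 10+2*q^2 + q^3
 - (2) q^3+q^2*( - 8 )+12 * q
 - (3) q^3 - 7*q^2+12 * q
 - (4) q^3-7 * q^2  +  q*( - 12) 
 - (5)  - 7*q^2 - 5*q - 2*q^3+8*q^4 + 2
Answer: 3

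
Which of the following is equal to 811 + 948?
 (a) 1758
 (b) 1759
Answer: b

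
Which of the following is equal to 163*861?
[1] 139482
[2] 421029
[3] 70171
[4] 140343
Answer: 4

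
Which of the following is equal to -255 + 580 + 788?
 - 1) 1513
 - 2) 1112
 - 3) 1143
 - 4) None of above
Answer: 4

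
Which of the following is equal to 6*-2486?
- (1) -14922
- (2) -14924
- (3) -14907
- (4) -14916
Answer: 4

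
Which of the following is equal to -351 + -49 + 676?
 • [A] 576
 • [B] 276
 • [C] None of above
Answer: B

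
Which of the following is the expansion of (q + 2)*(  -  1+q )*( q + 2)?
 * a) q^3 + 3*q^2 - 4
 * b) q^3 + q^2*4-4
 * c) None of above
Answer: a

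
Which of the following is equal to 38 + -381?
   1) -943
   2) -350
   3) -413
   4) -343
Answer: 4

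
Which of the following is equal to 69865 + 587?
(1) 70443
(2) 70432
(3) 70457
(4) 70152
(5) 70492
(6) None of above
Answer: 6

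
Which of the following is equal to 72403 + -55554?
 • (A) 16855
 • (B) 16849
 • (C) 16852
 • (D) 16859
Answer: B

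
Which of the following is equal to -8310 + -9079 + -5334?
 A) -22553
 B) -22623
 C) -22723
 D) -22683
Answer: C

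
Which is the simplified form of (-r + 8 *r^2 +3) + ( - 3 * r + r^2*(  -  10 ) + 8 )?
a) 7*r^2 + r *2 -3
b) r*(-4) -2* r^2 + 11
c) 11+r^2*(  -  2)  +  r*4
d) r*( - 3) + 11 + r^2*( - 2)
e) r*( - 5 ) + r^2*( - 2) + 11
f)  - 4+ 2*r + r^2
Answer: b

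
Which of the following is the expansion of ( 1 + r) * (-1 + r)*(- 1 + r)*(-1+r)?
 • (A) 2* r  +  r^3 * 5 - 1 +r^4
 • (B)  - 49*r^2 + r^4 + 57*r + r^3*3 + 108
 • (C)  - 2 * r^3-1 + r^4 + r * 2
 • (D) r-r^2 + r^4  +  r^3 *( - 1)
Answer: C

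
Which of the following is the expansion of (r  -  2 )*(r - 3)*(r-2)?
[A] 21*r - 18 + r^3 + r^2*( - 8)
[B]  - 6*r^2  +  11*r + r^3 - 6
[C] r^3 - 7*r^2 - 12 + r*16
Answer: C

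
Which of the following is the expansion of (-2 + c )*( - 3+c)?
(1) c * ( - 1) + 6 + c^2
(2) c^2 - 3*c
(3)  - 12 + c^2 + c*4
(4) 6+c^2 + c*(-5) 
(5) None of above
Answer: 4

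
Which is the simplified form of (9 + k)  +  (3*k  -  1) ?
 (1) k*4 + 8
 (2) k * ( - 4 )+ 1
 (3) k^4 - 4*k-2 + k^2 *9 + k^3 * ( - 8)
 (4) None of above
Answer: 1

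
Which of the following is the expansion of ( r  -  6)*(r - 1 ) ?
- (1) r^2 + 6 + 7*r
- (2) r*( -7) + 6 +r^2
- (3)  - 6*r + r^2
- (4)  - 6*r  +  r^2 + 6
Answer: 2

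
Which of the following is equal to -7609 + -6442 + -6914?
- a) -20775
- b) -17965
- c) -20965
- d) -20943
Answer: c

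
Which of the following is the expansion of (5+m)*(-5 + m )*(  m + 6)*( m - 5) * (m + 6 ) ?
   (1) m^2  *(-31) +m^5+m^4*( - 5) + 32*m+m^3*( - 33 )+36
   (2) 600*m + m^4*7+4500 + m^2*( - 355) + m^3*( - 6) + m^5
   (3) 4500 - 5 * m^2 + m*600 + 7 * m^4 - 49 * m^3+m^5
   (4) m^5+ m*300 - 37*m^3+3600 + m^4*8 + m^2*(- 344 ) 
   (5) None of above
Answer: 5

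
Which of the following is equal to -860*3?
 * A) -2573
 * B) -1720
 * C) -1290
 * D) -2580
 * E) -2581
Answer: D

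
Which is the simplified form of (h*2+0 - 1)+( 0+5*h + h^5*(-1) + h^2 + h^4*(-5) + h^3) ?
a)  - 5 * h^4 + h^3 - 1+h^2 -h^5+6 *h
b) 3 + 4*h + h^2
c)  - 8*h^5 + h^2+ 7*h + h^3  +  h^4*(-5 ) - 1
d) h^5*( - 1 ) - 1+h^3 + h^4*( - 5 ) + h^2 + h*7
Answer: d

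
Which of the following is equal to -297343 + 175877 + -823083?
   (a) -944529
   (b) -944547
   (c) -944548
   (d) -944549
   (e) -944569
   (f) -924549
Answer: d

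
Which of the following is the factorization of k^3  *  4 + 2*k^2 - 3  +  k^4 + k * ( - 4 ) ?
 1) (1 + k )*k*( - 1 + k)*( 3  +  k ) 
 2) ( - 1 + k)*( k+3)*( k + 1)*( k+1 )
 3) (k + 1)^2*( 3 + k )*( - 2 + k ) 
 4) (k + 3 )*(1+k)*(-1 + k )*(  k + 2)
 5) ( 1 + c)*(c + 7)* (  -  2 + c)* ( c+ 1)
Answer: 2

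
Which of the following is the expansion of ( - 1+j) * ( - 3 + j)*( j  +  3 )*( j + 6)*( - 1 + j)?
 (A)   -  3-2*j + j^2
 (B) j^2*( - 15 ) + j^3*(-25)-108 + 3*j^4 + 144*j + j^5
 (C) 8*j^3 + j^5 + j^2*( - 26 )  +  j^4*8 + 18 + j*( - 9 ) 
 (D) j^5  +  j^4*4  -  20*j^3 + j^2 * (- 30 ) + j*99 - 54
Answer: D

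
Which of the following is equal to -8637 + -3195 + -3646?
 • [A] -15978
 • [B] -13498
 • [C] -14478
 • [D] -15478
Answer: D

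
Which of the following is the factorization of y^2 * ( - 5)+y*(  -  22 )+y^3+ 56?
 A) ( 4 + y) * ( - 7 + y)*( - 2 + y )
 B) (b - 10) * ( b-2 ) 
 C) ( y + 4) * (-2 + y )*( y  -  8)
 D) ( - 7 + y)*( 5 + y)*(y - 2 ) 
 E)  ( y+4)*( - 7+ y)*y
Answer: A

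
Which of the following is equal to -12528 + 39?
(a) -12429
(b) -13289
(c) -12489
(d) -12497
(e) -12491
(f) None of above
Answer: c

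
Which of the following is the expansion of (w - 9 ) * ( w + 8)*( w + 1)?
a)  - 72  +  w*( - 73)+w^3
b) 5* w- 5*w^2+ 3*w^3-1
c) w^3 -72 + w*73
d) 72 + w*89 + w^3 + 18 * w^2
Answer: a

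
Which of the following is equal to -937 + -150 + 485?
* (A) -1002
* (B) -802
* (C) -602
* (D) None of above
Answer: C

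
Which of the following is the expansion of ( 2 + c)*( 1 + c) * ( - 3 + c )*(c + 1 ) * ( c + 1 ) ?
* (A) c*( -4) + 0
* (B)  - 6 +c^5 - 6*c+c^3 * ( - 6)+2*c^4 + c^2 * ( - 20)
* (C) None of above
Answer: C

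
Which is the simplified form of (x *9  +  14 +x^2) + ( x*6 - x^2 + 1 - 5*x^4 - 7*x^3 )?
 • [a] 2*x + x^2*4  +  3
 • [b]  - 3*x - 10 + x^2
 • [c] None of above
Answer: c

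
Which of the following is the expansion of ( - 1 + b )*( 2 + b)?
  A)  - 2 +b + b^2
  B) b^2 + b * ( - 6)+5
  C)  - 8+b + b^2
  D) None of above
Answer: A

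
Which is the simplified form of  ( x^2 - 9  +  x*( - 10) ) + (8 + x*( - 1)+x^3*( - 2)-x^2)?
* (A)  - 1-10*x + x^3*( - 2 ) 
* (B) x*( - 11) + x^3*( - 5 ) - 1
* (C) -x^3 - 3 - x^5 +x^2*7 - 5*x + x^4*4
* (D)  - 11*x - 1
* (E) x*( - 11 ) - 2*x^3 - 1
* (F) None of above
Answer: E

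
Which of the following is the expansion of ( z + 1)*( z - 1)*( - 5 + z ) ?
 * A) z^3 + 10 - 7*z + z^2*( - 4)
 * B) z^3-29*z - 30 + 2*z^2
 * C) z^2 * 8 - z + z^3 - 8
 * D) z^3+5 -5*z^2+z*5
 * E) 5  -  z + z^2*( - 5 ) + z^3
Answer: E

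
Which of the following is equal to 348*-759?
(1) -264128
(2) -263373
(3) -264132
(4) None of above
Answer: 3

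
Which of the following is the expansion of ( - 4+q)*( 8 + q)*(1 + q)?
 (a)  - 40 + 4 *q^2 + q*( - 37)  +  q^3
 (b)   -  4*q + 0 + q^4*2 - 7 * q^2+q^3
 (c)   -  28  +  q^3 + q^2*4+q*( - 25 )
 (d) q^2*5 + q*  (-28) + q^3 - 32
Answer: d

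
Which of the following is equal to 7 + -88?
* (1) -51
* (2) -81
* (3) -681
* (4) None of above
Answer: 2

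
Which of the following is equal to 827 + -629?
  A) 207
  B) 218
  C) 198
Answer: C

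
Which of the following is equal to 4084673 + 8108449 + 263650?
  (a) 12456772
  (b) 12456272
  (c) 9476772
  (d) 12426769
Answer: a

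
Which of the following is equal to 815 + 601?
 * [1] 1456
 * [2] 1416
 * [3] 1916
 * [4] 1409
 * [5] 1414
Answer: 2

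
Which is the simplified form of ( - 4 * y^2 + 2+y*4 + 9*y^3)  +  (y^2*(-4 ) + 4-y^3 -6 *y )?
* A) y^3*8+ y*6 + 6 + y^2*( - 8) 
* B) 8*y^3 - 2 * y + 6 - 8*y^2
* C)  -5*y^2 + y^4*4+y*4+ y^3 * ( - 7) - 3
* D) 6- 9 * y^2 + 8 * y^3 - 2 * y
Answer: B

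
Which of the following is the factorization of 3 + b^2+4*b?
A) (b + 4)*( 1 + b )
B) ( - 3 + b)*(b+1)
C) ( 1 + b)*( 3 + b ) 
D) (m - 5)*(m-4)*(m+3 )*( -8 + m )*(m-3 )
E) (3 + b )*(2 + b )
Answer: C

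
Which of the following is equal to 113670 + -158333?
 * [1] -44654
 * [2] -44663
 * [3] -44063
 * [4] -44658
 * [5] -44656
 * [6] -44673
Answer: 2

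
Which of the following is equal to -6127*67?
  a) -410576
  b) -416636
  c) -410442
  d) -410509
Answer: d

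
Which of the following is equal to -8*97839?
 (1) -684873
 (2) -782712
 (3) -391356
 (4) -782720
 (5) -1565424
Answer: 2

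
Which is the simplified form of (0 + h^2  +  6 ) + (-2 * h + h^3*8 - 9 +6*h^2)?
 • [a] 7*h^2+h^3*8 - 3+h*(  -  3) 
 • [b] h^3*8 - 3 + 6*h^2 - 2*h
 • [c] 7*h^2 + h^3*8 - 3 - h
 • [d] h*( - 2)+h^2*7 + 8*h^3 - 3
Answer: d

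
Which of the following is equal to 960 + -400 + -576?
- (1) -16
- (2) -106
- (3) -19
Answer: 1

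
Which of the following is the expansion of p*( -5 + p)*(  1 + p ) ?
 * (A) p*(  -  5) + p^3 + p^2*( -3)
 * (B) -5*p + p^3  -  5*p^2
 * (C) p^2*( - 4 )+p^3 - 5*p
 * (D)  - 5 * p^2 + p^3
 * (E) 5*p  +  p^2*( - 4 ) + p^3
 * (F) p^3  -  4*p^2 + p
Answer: C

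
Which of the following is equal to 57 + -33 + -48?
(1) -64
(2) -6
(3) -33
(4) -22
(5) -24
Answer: 5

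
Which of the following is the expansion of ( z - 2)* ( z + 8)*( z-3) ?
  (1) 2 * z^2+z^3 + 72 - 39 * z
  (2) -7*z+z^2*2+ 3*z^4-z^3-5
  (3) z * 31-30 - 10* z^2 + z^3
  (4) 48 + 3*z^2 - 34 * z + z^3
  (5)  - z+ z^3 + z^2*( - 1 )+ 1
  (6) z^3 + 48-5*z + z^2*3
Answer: 4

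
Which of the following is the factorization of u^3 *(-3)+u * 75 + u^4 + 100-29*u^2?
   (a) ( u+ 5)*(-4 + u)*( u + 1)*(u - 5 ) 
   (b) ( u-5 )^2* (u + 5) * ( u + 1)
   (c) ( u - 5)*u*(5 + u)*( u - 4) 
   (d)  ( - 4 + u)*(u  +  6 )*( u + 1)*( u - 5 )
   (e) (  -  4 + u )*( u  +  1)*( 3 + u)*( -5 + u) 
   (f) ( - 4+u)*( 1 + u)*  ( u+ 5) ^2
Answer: a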